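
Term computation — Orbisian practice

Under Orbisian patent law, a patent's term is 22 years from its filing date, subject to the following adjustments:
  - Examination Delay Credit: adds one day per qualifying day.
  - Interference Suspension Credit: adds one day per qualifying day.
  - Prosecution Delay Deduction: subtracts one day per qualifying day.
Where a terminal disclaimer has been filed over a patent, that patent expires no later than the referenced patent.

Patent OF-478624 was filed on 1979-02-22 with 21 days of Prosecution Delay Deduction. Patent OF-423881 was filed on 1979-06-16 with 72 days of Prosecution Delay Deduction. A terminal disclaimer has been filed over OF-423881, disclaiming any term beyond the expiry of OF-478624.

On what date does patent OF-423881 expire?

2001-02-01

Natural term of OF-423881:
  Base: filing + 22 years → 16 June 2001.
  Prosecution Delay Deduction: −72 days → 5 April 2001.
Expiry of referenced patent OF-478624:
  Base: filing + 22 years → 22 February 2001.
  Prosecution Delay Deduction: −21 days → 1 February 2001.
Terminal disclaimer: OF-423881 expires on the earlier of 5 April 2001 and 1 February 2001.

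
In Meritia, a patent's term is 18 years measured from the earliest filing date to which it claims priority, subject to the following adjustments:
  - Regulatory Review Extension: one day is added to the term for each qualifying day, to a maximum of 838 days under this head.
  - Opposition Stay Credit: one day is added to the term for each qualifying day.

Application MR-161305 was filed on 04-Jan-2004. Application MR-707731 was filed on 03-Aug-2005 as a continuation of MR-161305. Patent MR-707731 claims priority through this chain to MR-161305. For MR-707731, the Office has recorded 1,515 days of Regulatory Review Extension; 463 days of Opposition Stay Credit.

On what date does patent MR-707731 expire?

Earliest priority filing: 4 January 2004.
Base term: 4 January 2004 + 18 years → 4 January 2022.
Regulatory Review Extension: 1515 days claimed exceeds the 838-day cap, so +838 days → 21 April 2024.
Opposition Stay Credit: +463 days → 28 July 2025.

July 28, 2025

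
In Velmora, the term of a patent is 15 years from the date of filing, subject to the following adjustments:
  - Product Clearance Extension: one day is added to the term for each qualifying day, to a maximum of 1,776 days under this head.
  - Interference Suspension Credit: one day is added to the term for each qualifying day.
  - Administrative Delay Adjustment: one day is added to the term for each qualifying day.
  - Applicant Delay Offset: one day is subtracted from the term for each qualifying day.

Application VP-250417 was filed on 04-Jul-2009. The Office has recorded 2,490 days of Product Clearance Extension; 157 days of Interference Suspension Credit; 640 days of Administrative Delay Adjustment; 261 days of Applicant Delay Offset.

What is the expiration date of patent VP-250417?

2030-11-02

Base term: filing date + 15 years → 4 July 2024.
Product Clearance Extension: 2490 days claimed exceeds the 1776-day cap, so +1776 days → 15 May 2029.
Interference Suspension Credit: +157 days → 19 October 2029.
Administrative Delay Adjustment: +640 days → 21 July 2031.
Applicant Delay Offset: −261 days → 2 November 2030.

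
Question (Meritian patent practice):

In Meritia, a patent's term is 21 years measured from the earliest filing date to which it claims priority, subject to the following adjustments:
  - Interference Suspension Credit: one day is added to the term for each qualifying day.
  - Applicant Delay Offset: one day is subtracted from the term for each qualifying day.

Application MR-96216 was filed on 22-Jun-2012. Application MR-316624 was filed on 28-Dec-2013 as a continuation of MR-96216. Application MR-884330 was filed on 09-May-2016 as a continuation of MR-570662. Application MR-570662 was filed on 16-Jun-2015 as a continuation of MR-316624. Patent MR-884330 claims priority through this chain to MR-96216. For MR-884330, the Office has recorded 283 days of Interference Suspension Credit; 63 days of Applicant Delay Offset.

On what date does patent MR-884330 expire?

2034-01-28

Earliest priority filing: 22 June 2012.
Base term: 22 June 2012 + 21 years → 22 June 2033.
Interference Suspension Credit: +283 days → 1 April 2034.
Applicant Delay Offset: −63 days → 28 January 2034.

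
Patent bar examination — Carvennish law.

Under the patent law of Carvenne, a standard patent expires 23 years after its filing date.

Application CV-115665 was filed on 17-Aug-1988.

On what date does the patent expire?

2011-08-17

Filing date + 23 years → 17 August 2011.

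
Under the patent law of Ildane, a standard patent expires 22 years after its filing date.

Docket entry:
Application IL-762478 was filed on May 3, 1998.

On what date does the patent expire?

Filing date + 22 years → 3 May 2020.

2020-05-03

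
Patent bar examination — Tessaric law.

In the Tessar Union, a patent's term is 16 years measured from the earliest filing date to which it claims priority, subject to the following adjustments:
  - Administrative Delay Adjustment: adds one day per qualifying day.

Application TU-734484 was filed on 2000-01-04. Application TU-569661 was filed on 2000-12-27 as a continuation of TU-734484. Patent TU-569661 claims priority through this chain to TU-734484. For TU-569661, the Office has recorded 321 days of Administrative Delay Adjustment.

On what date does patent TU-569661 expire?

2016-11-20

Earliest priority filing: 4 January 2000.
Base term: 4 January 2000 + 16 years → 4 January 2016.
Administrative Delay Adjustment: +321 days → 20 November 2016.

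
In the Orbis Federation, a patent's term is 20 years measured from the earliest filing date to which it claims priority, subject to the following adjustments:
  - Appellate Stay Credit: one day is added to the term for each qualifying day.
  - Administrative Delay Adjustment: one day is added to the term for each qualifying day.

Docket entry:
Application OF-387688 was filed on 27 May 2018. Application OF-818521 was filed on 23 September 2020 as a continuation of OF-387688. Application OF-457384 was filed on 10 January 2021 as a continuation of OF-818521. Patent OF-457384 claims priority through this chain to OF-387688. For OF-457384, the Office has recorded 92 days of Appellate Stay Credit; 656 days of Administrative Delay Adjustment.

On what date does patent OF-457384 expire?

Earliest priority filing: 27 May 2018.
Base term: 27 May 2018 + 20 years → 27 May 2038.
Appellate Stay Credit: +92 days → 27 August 2038.
Administrative Delay Adjustment: +656 days → 13 June 2040.

June 13, 2040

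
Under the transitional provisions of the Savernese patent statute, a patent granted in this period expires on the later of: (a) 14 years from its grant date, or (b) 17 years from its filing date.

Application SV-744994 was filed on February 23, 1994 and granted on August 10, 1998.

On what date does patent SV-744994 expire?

(a) grant + 14 years → 10 August 2012.
(b) filing + 17 years → 23 February 2011.
Later of the two: 10 August 2012.

August 10, 2012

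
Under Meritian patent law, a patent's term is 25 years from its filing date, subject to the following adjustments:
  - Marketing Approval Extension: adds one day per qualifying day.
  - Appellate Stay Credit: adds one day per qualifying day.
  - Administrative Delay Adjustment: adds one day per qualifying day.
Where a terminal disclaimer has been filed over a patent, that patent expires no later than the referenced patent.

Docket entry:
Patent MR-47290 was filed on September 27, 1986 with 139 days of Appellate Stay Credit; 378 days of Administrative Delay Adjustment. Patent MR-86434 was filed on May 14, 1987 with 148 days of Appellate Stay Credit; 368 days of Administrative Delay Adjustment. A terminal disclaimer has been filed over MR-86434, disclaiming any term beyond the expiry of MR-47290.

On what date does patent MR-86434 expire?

2013-02-25

Natural term of MR-86434:
  Base: filing + 25 years → 14 May 2012.
  Appellate Stay Credit: +148 days → 9 October 2012.
  Administrative Delay Adjustment: +368 days → 12 October 2013.
Expiry of referenced patent MR-47290:
  Base: filing + 25 years → 27 September 2011.
  Appellate Stay Credit: +139 days → 13 February 2012.
  Administrative Delay Adjustment: +378 days → 25 February 2013.
Terminal disclaimer: MR-86434 expires on the earlier of 12 October 2013 and 25 February 2013.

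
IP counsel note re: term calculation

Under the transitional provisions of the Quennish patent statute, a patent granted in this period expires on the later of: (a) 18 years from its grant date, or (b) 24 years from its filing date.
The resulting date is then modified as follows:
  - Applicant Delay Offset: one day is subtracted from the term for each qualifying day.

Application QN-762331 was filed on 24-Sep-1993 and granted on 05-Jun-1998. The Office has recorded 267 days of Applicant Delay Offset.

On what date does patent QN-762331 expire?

2016-12-31

(a) grant + 18 years → 5 June 2016.
(b) filing + 24 years → 24 September 2017.
Later of the two: 24 September 2017.
Applicant Delay Offset: −267 days → 31 December 2016.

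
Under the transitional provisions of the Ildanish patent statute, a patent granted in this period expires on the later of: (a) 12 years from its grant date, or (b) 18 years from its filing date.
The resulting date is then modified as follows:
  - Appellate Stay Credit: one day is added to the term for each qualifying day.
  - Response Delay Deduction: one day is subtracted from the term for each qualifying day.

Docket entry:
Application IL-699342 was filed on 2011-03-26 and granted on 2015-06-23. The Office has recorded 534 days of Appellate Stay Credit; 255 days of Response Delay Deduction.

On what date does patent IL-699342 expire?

December 30, 2029

(a) grant + 12 years → 23 June 2027.
(b) filing + 18 years → 26 March 2029.
Later of the two: 26 March 2029.
Appellate Stay Credit: +534 days → 11 September 2030.
Response Delay Deduction: −255 days → 30 December 2029.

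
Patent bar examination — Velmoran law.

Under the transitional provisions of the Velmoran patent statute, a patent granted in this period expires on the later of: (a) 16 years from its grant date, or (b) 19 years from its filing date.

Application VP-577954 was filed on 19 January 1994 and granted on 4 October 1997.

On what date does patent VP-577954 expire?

2013-10-04

(a) grant + 16 years → 4 October 2013.
(b) filing + 19 years → 19 January 2013.
Later of the two: 4 October 2013.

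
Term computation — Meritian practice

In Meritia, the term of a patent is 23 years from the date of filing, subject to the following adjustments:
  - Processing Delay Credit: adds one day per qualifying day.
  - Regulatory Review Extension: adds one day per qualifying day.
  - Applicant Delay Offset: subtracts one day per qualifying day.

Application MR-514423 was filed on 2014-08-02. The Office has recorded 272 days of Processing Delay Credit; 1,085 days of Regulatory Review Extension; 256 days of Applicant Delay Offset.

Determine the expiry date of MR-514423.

2040-08-07

Base term: filing date + 23 years → 2 August 2037.
Processing Delay Credit: +272 days → 1 May 2038.
Regulatory Review Extension: +1085 days → 20 April 2041.
Applicant Delay Offset: −256 days → 7 August 2040.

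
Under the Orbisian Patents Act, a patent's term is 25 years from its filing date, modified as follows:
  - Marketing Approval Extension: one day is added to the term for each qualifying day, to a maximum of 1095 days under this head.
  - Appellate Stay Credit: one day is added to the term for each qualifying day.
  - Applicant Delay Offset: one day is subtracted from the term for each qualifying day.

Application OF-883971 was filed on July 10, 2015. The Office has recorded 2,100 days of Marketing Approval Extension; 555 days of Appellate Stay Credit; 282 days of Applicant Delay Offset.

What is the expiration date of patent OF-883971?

Base term: filing date + 25 years → 10 July 2040.
Marketing Approval Extension: 2100 days claimed exceeds the 1095-day cap, so +1095 days → 10 July 2043.
Appellate Stay Credit: +555 days → 15 January 2045.
Applicant Delay Offset: −282 days → 8 April 2044.

April 8, 2044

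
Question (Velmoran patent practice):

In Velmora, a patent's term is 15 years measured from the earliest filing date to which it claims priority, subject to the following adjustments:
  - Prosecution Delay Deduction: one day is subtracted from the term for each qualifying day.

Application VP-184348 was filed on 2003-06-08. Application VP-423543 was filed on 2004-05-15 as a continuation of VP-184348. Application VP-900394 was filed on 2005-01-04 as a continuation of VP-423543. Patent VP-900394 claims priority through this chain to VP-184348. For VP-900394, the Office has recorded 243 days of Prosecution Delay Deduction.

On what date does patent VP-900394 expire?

October 8, 2017

Earliest priority filing: 8 June 2003.
Base term: 8 June 2003 + 15 years → 8 June 2018.
Prosecution Delay Deduction: −243 days → 8 October 2017.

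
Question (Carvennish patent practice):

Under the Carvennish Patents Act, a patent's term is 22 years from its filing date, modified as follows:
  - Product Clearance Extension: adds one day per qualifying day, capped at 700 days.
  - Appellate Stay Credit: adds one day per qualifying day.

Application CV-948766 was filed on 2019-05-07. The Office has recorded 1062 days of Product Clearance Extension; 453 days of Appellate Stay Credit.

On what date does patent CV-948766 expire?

July 3, 2044

Base term: filing date + 22 years → 7 May 2041.
Product Clearance Extension: 1062 days claimed exceeds the 700-day cap, so +700 days → 7 April 2043.
Appellate Stay Credit: +453 days → 3 July 2044.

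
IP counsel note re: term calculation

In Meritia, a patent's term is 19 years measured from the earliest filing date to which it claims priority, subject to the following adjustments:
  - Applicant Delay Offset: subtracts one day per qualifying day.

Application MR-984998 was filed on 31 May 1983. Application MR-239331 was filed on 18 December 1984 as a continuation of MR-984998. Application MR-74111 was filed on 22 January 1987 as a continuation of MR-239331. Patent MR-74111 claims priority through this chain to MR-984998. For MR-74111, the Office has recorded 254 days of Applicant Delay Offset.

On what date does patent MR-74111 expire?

Earliest priority filing: 31 May 1983.
Base term: 31 May 1983 + 19 years → 31 May 2002.
Applicant Delay Offset: −254 days → 19 September 2001.

2001-09-19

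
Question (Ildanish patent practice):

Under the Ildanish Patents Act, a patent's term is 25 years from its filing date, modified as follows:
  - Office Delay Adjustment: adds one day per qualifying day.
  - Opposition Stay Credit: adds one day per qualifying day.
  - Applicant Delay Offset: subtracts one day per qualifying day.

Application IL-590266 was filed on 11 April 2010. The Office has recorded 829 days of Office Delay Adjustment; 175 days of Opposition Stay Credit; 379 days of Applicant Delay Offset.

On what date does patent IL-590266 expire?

2036-12-26

Base term: filing date + 25 years → 11 April 2035.
Office Delay Adjustment: +829 days → 18 July 2037.
Opposition Stay Credit: +175 days → 9 January 2038.
Applicant Delay Offset: −379 days → 26 December 2036.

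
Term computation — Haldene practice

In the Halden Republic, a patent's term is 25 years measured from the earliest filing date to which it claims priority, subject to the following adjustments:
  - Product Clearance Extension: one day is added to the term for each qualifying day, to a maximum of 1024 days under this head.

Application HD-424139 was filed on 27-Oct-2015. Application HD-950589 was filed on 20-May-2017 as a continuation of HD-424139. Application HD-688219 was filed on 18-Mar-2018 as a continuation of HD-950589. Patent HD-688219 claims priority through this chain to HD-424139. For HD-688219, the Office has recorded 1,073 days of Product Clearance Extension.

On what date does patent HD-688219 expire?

Earliest priority filing: 27 October 2015.
Base term: 27 October 2015 + 25 years → 27 October 2040.
Product Clearance Extension: 1073 days claimed exceeds the 1024-day cap, so +1024 days → 17 August 2043.

August 17, 2043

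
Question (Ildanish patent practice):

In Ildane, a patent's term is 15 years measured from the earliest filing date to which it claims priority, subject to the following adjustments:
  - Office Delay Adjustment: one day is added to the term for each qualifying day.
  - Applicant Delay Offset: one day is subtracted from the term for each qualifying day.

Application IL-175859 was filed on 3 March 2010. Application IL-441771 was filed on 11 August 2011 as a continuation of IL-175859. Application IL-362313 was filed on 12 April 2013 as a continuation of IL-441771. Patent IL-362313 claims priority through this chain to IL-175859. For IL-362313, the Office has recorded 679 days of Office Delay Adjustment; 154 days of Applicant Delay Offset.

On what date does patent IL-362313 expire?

2026-08-10

Earliest priority filing: 3 March 2010.
Base term: 3 March 2010 + 15 years → 3 March 2025.
Office Delay Adjustment: +679 days → 11 January 2027.
Applicant Delay Offset: −154 days → 10 August 2026.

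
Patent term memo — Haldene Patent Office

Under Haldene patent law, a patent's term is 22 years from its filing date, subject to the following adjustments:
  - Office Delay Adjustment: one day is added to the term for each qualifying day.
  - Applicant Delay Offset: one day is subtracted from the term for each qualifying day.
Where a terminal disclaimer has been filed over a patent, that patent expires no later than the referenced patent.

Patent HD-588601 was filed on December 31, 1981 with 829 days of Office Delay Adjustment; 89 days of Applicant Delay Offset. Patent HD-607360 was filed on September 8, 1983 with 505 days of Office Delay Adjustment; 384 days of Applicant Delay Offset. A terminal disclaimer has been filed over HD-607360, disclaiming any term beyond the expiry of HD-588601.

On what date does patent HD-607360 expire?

January 7, 2006

Natural term of HD-607360:
  Base: filing + 22 years → 8 September 2005.
  Office Delay Adjustment: +505 days → 26 January 2007.
  Applicant Delay Offset: −384 days → 7 January 2006.
Expiry of referenced patent HD-588601:
  Base: filing + 22 years → 31 December 2003.
  Office Delay Adjustment: +829 days → 8 April 2006.
  Applicant Delay Offset: −89 days → 9 January 2006.
Terminal disclaimer: HD-607360 expires on the earlier of 7 January 2006 and 9 January 2006.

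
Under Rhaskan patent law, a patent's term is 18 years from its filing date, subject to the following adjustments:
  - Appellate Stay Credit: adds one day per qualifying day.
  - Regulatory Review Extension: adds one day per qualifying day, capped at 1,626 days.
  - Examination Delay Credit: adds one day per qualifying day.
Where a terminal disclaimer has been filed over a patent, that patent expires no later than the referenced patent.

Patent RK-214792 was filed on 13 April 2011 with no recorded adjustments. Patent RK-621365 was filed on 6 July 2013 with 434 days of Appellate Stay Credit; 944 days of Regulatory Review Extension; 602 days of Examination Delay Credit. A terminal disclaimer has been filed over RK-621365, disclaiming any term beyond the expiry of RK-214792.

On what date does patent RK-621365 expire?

2029-04-13

Natural term of RK-621365:
  Base: filing + 18 years → 6 July 2031.
  Appellate Stay Credit: +434 days → 12 September 2032.
  Regulatory Review Extension: 944 days (within the 1626-day cap) → +944 days → 14 April 2035.
  Examination Delay Credit: +602 days → 6 December 2036.
Expiry of referenced patent RK-214792:
  Base: filing + 18 years → 13 April 2029.
Terminal disclaimer: RK-621365 expires on the earlier of 6 December 2036 and 13 April 2029.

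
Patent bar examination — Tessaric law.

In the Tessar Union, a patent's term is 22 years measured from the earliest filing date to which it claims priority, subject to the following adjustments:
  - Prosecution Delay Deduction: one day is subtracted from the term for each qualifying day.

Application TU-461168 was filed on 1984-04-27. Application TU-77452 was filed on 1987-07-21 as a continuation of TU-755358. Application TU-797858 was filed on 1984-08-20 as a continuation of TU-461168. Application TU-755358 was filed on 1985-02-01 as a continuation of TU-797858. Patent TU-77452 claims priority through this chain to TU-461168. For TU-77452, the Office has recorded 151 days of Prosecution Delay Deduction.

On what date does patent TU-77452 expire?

2005-11-27

Earliest priority filing: 27 April 1984.
Base term: 27 April 1984 + 22 years → 27 April 2006.
Prosecution Delay Deduction: −151 days → 27 November 2005.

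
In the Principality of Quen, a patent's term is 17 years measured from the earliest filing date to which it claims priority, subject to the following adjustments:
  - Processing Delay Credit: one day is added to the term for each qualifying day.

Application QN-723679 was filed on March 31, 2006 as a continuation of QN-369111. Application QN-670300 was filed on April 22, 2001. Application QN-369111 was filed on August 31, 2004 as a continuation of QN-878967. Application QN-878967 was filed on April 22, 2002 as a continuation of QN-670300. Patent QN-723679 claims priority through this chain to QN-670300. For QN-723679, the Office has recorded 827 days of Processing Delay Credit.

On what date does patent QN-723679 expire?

Earliest priority filing: 22 April 2001.
Base term: 22 April 2001 + 17 years → 22 April 2018.
Processing Delay Credit: +827 days → 27 July 2020.

2020-07-27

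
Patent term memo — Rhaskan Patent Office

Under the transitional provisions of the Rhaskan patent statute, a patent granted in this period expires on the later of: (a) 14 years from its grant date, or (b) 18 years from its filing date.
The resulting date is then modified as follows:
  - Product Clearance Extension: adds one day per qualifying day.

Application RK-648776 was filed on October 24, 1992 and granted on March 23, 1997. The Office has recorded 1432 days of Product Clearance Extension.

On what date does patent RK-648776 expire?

2015-02-22

(a) grant + 14 years → 23 March 2011.
(b) filing + 18 years → 24 October 2010.
Later of the two: 23 March 2011.
Product Clearance Extension: +1432 days → 22 February 2015.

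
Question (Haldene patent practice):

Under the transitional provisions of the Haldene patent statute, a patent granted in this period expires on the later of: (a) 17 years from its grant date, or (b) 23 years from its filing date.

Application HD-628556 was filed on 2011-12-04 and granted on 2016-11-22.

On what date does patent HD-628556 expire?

(a) grant + 17 years → 22 November 2033.
(b) filing + 23 years → 4 December 2034.
Later of the two: 4 December 2034.

December 4, 2034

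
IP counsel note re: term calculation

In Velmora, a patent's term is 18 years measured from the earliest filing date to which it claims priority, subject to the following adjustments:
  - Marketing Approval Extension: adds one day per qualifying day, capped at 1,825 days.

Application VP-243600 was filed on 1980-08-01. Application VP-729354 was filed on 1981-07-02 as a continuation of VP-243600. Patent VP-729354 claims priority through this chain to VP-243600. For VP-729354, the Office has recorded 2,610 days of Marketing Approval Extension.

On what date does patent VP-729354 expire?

Earliest priority filing: 1 August 1980.
Base term: 1 August 1980 + 18 years → 1 August 1998.
Marketing Approval Extension: 2610 days claimed exceeds the 1825-day cap, so +1825 days → 31 July 2003.

July 31, 2003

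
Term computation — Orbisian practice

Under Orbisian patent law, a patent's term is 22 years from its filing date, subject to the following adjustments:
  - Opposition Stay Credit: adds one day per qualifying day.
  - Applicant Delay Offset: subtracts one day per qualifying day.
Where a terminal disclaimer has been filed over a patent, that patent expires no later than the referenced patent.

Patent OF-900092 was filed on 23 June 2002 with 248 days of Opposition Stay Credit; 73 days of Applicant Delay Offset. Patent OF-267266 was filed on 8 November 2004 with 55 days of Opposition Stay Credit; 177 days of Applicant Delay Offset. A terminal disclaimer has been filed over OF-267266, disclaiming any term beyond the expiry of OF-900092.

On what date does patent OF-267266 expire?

December 15, 2024

Natural term of OF-267266:
  Base: filing + 22 years → 8 November 2026.
  Opposition Stay Credit: +55 days → 2 January 2027.
  Applicant Delay Offset: −177 days → 9 July 2026.
Expiry of referenced patent OF-900092:
  Base: filing + 22 years → 23 June 2024.
  Opposition Stay Credit: +248 days → 26 February 2025.
  Applicant Delay Offset: −73 days → 15 December 2024.
Terminal disclaimer: OF-267266 expires on the earlier of 9 July 2026 and 15 December 2024.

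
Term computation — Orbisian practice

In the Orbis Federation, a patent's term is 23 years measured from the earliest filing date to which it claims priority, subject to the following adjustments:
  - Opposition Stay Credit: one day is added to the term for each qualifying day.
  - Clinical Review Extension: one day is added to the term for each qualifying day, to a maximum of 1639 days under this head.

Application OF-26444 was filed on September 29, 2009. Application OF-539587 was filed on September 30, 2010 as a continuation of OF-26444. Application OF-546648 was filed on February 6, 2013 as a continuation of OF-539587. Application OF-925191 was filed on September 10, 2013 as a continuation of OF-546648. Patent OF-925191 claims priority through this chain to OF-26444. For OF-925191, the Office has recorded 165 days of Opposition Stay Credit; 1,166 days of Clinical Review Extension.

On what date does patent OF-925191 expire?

Earliest priority filing: 29 September 2009.
Base term: 29 September 2009 + 23 years → 29 September 2032.
Opposition Stay Credit: +165 days → 13 March 2033.
Clinical Review Extension: 1166 days (within the 1639-day cap) → +1166 days → 22 May 2036.

2036-05-22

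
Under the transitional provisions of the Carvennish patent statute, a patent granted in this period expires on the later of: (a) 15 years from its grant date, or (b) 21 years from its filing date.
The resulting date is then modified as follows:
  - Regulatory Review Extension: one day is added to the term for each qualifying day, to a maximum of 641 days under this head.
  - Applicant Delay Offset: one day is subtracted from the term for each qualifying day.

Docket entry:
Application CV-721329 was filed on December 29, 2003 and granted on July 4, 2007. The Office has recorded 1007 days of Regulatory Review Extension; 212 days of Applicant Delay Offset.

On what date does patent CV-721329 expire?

(a) grant + 15 years → 4 July 2022.
(b) filing + 21 years → 29 December 2024.
Later of the two: 29 December 2024.
Regulatory Review Extension: 1007 days claimed exceeds the 641-day cap, so +641 days → 1 October 2026.
Applicant Delay Offset: −212 days → 3 March 2026.

2026-03-03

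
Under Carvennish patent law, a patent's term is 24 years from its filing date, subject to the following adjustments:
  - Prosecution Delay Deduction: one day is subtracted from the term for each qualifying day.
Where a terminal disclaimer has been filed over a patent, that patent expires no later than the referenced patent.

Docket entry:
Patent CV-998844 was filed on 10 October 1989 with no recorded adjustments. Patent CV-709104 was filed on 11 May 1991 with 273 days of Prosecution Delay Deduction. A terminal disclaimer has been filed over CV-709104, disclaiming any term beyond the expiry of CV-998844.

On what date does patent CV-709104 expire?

Natural term of CV-709104:
  Base: filing + 24 years → 11 May 2015.
  Prosecution Delay Deduction: −273 days → 11 August 2014.
Expiry of referenced patent CV-998844:
  Base: filing + 24 years → 10 October 2013.
Terminal disclaimer: CV-709104 expires on the earlier of 11 August 2014 and 10 October 2013.

October 10, 2013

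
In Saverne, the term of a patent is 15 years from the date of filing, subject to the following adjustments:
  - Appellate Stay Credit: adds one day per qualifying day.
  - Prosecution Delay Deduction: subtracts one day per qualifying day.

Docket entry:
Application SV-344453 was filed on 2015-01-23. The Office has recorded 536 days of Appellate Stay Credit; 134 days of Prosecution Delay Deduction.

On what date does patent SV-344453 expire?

Base term: filing date + 15 years → 23 January 2030.
Appellate Stay Credit: +536 days → 13 July 2031.
Prosecution Delay Deduction: −134 days → 1 March 2031.

2031-03-01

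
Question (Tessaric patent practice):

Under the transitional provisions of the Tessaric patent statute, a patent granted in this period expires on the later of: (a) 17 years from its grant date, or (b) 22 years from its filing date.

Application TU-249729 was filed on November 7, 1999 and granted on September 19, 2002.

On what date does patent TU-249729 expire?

(a) grant + 17 years → 19 September 2019.
(b) filing + 22 years → 7 November 2021.
Later of the two: 7 November 2021.

2021-11-07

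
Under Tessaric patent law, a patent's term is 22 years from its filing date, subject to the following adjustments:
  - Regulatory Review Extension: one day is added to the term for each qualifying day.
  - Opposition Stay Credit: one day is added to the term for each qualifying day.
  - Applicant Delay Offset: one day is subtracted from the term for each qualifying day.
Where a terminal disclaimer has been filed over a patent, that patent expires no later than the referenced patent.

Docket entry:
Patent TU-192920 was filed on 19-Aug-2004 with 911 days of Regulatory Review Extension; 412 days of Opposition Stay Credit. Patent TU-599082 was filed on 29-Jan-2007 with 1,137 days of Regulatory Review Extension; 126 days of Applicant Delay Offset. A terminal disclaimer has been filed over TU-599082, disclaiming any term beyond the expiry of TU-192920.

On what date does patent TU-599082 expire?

April 3, 2030

Natural term of TU-599082:
  Base: filing + 22 years → 29 January 2029.
  Regulatory Review Extension: +1137 days → 11 March 2032.
  Applicant Delay Offset: −126 days → 6 November 2031.
Expiry of referenced patent TU-192920:
  Base: filing + 22 years → 19 August 2026.
  Regulatory Review Extension: +911 days → 15 February 2029.
  Opposition Stay Credit: +412 days → 3 April 2030.
Terminal disclaimer: TU-599082 expires on the earlier of 6 November 2031 and 3 April 2030.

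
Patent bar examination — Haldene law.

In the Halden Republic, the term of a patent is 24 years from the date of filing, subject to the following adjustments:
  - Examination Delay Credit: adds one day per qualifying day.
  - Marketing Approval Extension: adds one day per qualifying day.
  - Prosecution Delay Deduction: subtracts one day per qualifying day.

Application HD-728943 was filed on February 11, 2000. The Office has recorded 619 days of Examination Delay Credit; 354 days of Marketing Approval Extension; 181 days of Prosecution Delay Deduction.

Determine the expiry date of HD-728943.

2026-04-13

Base term: filing date + 24 years → 11 February 2024.
Examination Delay Credit: +619 days → 22 October 2025.
Marketing Approval Extension: +354 days → 11 October 2026.
Prosecution Delay Deduction: −181 days → 13 April 2026.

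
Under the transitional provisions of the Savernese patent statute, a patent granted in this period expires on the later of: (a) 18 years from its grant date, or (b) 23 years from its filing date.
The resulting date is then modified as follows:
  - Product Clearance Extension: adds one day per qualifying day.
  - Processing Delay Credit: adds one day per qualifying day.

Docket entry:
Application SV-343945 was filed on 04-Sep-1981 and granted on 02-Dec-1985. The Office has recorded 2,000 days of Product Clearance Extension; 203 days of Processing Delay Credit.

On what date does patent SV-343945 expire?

(a) grant + 18 years → 2 December 2003.
(b) filing + 23 years → 4 September 2004.
Later of the two: 4 September 2004.
Product Clearance Extension: +2000 days → 25 February 2010.
Processing Delay Credit: +203 days → 16 September 2010.

2010-09-16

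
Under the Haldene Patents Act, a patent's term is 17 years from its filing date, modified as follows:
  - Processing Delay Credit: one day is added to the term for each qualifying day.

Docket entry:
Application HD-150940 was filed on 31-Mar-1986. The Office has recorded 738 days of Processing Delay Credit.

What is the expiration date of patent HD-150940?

April 7, 2005

Base term: filing date + 17 years → 31 March 2003.
Processing Delay Credit: +738 days → 7 April 2005.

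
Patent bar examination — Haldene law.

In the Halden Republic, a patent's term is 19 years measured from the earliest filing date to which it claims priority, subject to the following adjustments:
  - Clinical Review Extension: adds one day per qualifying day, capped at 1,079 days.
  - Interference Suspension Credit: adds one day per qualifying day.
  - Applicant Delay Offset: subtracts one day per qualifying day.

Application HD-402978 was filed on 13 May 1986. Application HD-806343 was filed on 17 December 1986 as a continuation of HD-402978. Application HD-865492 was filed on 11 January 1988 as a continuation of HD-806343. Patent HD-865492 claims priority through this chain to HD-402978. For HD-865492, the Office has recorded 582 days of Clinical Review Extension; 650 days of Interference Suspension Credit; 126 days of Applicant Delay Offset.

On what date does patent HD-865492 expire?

2008-05-23

Earliest priority filing: 13 May 1986.
Base term: 13 May 1986 + 19 years → 13 May 2005.
Clinical Review Extension: 582 days (within the 1079-day cap) → +582 days → 16 December 2006.
Interference Suspension Credit: +650 days → 26 September 2008.
Applicant Delay Offset: −126 days → 23 May 2008.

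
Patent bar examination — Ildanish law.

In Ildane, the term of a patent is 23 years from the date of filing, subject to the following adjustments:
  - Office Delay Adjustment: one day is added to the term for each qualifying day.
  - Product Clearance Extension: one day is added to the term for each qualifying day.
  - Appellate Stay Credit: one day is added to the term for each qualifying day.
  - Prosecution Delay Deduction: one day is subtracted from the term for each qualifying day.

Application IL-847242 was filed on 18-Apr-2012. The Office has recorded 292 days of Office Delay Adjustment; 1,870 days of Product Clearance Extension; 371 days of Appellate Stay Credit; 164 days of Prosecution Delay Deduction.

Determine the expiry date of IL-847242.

Base term: filing date + 23 years → 18 April 2035.
Office Delay Adjustment: +292 days → 4 February 2036.
Product Clearance Extension: +1870 days → 19 March 2041.
Appellate Stay Credit: +371 days → 25 March 2042.
Prosecution Delay Deduction: −164 days → 12 October 2041.

2041-10-12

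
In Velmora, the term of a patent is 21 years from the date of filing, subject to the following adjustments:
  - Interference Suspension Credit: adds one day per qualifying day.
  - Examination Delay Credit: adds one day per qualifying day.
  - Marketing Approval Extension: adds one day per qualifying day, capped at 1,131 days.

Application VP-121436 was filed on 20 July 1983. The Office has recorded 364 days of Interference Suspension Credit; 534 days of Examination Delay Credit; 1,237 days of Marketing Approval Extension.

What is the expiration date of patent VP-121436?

2010-02-08

Base term: filing date + 21 years → 20 July 2004.
Interference Suspension Credit: +364 days → 19 July 2005.
Examination Delay Credit: +534 days → 4 January 2007.
Marketing Approval Extension: 1237 days claimed exceeds the 1131-day cap, so +1131 days → 8 February 2010.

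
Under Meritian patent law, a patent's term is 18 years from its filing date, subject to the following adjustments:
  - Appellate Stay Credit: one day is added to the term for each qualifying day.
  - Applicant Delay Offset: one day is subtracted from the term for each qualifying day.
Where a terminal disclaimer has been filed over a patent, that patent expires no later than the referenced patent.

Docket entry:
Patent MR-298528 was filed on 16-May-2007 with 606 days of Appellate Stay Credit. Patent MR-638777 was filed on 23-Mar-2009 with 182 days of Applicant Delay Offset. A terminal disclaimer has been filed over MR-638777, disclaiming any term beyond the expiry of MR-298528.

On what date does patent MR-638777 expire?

Natural term of MR-638777:
  Base: filing + 18 years → 23 March 2027.
  Applicant Delay Offset: −182 days → 22 September 2026.
Expiry of referenced patent MR-298528:
  Base: filing + 18 years → 16 May 2025.
  Appellate Stay Credit: +606 days → 12 January 2027.
Terminal disclaimer: MR-638777 expires on the earlier of 22 September 2026 and 12 January 2027.

September 22, 2026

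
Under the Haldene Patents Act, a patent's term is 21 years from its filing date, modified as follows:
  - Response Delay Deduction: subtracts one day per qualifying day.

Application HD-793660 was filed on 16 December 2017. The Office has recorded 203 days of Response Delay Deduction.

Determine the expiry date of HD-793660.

2038-05-27

Base term: filing date + 21 years → 16 December 2038.
Response Delay Deduction: −203 days → 27 May 2038.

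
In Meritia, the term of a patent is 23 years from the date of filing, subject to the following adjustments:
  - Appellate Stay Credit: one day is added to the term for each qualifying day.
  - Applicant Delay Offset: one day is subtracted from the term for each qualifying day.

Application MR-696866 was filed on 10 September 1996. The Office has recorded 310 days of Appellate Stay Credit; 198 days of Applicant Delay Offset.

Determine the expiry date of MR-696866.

Base term: filing date + 23 years → 10 September 2019.
Appellate Stay Credit: +310 days → 16 July 2020.
Applicant Delay Offset: −198 days → 31 December 2019.

December 31, 2019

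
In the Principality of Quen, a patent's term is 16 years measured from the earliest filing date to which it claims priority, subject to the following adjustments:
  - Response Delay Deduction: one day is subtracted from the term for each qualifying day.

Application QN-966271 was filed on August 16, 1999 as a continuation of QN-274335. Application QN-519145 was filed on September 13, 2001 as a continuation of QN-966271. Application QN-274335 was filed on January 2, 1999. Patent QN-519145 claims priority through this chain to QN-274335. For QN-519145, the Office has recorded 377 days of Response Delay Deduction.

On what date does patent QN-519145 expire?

December 21, 2013

Earliest priority filing: 2 January 1999.
Base term: 2 January 1999 + 16 years → 2 January 2015.
Response Delay Deduction: −377 days → 21 December 2013.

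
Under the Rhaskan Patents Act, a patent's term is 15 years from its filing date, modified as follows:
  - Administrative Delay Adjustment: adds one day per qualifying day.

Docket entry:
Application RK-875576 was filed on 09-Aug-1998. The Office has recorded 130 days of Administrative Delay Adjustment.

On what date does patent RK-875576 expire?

December 17, 2013

Base term: filing date + 15 years → 9 August 2013.
Administrative Delay Adjustment: +130 days → 17 December 2013.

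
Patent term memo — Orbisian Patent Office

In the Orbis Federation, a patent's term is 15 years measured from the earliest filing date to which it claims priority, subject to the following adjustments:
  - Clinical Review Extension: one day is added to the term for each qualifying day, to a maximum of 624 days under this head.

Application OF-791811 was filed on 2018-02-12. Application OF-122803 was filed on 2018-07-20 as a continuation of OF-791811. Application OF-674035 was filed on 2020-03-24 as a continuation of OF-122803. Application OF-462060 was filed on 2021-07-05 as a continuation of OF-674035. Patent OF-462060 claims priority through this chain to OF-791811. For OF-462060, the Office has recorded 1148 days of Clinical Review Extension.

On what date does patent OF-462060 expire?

Earliest priority filing: 12 February 2018.
Base term: 12 February 2018 + 15 years → 12 February 2033.
Clinical Review Extension: 1148 days claimed exceeds the 624-day cap, so +624 days → 29 October 2034.

2034-10-29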